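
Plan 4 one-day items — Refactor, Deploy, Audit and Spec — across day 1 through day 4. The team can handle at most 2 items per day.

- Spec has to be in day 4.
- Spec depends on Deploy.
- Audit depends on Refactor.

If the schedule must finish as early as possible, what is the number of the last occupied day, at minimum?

4

The precedence chain requires at least 2 distinct days.
With at most 2 per day and 4 work items, at least 2 days are needed.
Spec can't be placed before day 4, so the schedule must run through at least day 4.
4 works (last occupied day: day 4): for example Refactor=day 1; Spec=day 4; Audit=day 2; Deploy=day 1.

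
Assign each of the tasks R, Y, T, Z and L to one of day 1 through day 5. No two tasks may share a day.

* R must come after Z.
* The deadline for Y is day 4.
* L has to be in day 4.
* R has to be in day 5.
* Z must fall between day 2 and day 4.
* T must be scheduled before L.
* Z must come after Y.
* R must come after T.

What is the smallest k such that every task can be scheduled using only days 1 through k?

The precedence chain requires at least 3 distinct days.
With at most 1 per day and 5 tasks, at least 5 days are needed.
R can't be placed before day 5, so the schedule must run through at least day 5.
5 works (last occupied day: day 5): for example Y in day 1; Z in day 2; L in day 4; R in day 5; T in day 3.

5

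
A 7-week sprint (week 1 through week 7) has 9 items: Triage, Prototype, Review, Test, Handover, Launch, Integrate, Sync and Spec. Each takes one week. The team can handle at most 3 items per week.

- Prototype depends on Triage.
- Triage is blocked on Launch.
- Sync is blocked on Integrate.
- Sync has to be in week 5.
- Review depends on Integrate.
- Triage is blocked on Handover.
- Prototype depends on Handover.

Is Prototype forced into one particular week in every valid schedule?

No

Prototype can be week 3 (e.g. Spec -> week 3, Handover -> week 1, Sync -> week 5, Test -> week 2, Triage -> week 2, Launch -> week 1, Integrate -> week 1, Review -> week 2, Prototype -> week 3) or week 4 (e.g. Spec=week 3, Prototype=week 4, Test=week 2, Triage=week 2, Sync=week 5, Review=week 2, Integrate=week 1, Launch=week 1, Handover=week 1).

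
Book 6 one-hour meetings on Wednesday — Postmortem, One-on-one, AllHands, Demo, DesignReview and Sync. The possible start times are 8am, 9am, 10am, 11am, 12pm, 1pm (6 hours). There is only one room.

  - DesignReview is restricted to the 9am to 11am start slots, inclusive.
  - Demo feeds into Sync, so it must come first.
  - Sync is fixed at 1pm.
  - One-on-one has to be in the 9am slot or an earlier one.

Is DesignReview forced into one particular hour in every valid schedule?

DesignReview can be 9am (e.g. Postmortem in 11am, DesignReview in 9am, AllHands in 12pm, Sync in 1pm, Demo in 10am, One-on-one in 8am) or 10am (e.g. DesignReview=10am; Demo=9am; Sync=1pm; AllHands=12pm; Postmortem=11am; One-on-one=8am).

No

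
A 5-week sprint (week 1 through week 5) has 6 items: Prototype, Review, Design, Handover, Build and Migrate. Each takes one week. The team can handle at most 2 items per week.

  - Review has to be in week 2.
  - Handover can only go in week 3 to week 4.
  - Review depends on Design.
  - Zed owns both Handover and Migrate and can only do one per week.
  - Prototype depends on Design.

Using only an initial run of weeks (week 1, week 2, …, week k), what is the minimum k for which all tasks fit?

The precedence chain requires at least 2 distinct weeks.
With at most 2 per week and 6 tasks, at least 3 weeks are needed.
Handover can't be placed before week 3, so the schedule must run through at least week 3.
3 works (last occupied week: week 3): for example Build=week 3; Review=week 2; Handover=week 3; Migrate=week 1; Prototype=week 2; Design=week 1.

3 weeks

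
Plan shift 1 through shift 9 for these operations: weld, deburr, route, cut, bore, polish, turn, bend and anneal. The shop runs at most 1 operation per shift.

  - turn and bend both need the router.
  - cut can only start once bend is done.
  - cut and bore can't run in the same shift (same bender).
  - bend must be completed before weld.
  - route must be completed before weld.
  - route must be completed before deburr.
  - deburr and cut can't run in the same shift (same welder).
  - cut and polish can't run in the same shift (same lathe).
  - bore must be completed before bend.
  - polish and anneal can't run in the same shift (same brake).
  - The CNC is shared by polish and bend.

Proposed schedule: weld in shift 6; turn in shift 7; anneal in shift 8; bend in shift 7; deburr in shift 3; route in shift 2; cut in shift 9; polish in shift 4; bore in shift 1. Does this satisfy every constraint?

bore must be completed before bend — holds.
The shop runs at most 1 operation per shift — violated.
route must be completed before deburr — holds.
cut and polish can't run in the same shift (same lathe) — holds.
turn and bend both need the router — violated.
polish and anneal can't run in the same shift (same brake) — holds.
route must be completed before weld — holds.
bend must be completed before weld — violated.
The CNC is shared by polish and bend — holds.
deburr and cut can't run in the same shift (same welder) — holds.
cut can only start once bend is done — holds.
cut and bore can't run in the same shift (same bender) — holds.

Invalid. turn and bend both need the router.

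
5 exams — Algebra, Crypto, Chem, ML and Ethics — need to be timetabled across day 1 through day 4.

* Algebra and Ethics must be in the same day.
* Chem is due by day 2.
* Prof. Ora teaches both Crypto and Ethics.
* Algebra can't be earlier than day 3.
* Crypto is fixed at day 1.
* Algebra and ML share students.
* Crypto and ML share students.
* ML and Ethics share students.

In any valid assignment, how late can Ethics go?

day 4

Ethics must be in the same day as Algebra, which can't be before day 3, so Ethics is at least day 3.
Ethics at day 4 is achievable: ML=day 2, Ethics=day 4, Algebra=day 4, Crypto=day 1, Chem=day 1.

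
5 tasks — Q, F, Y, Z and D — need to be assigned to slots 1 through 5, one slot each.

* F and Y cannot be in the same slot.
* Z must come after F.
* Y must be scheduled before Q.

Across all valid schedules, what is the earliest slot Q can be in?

2

Precedence pushes Q to at least 2.
Q at 2 is achievable: D in 1; F in 2; Y in 1; Q in 2; Z in 3.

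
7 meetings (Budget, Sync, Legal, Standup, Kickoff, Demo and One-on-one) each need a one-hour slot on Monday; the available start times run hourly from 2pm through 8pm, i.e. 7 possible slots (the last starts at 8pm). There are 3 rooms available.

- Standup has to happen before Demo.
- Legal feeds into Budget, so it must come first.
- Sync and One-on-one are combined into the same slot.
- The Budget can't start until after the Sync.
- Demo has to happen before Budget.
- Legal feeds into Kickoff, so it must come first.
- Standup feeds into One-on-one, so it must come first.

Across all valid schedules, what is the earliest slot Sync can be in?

Sync must be in the same slot as One-on-one, which can't be before 3pm, so Sync is at least 3pm; downstream work caps Sync at 7pm.
Sync at 3pm is achievable: Legal in 2pm, Standup in 2pm, Kickoff in 4pm, Budget in 4pm, Sync in 3pm, Demo in 3pm, One-on-one in 3pm.

3pm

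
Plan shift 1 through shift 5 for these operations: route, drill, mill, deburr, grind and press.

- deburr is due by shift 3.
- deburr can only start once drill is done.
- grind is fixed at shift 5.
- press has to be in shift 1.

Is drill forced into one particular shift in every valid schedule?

No

drill can be shift 1 (e.g. drill -> shift 1, press -> shift 1, route -> shift 1, grind -> shift 5, mill -> shift 1, deburr -> shift 2) or shift 2 (e.g. press -> shift 1; route -> shift 1; mill -> shift 1; grind -> shift 5; drill -> shift 2; deburr -> shift 3).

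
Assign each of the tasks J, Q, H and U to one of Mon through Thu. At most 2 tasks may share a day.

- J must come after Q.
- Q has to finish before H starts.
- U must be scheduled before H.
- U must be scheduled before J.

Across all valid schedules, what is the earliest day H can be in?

Tue

Precedence pushes H to at least Tue.
H at Tue is achievable: U=Mon, J=Tue, H=Tue, Q=Mon.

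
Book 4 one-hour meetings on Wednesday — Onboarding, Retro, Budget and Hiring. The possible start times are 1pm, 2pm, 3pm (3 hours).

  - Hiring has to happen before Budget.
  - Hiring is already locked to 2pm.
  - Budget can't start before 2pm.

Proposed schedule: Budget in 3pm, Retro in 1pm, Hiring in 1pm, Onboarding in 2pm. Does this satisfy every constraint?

Invalid. Hiring is already locked to 2pm.

Hiring is already locked to 2pm — violated.
Hiring has to happen before Budget — holds.
Budget can't start before 2pm — holds.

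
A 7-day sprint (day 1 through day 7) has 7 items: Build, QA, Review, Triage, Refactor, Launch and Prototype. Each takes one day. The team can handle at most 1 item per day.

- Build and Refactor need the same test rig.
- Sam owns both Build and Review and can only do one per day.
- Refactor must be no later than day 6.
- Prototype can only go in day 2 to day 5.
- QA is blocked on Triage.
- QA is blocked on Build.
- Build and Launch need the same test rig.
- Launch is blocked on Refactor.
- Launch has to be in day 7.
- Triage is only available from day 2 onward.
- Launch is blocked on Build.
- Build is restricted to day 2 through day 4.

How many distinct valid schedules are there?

52

Splitting on Build: it can be day 2 (18), day 3 (18), day 4 (16). Listing each branch's schedules as (QA, Review, Triage, Refactor, Launch, Prototype) by day number:
Build=day 2: (4,1,3,6,7,5) (4,6,3,1,7,5) (5,1,3,6,7,4) (5,1,4,6,7,3) (5,6,3,1,7,4) (5,6,4,1,7,3) (6,1,3,4,7,5) (6,1,3,5,7,4) (6,1,4,3,7,5) (6,1,4,5,7,3) (6,1,5,3,7,4) (6,1,5,4,7,3) (6,3,4,1,7,5) (6,3,5,1,7,4) (6,4,3,1,7,5) (6,4,5,1,7,3) (6,5,3,1,7,4) (6,5,4,1,7,3) — 18.
Build=day 3: (4,1,2,6,7,5) (4,6,2,1,7,5) (5,1,2,6,7,4) (5,1,4,6,7,2) (5,6,2,1,7,4) (5,6,4,1,7,2) (6,1,2,4,7,5) (6,1,2,5,7,4) (6,1,4,2,7,5) (6,1,4,5,7,2) (6,1,5,2,7,4) (6,1,5,4,7,2) (6,2,4,1,7,5) (6,2,5,1,7,4) (6,4,2,1,7,5) (6,4,5,1,7,2) (6,5,2,1,7,4) (6,5,4,1,7,2) — 18.
Build=day 4: (5,1,2,6,7,3) (5,1,3,6,7,2) (5,6,2,1,7,3) (5,6,3,1,7,2) (6,1,2,3,7,5) (6,1,2,5,7,3) (6,1,3,2,7,5) (6,1,3,5,7,2) (6,1,5,2,7,3) (6,1,5,3,7,2) (6,2,3,1,7,5) (6,2,5,1,7,3) (6,3,2,1,7,5) (6,3,5,1,7,2) (6,5,2,1,7,3) (6,5,3,1,7,2) — 16.
Summing: 18 + 18 + 16 = 52.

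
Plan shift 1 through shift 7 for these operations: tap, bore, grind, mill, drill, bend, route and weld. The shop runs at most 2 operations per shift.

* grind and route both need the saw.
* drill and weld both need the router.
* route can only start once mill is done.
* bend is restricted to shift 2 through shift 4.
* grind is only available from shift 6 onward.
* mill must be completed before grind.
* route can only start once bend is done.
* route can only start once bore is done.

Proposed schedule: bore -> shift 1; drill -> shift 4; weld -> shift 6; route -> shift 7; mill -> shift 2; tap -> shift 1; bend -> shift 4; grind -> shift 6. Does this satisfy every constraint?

route can only start once bore is done — holds.
grind is only available from shift 6 onward — holds.
bend is restricted to shift 2 through shift 4 — holds.
drill and weld both need the router — holds.
grind and route both need the saw — holds.
route can only start once bend is done — holds.
The shop runs at most 2 operations per shift — holds.
mill must be completed before grind — holds.
route can only start once mill is done — holds.

Yes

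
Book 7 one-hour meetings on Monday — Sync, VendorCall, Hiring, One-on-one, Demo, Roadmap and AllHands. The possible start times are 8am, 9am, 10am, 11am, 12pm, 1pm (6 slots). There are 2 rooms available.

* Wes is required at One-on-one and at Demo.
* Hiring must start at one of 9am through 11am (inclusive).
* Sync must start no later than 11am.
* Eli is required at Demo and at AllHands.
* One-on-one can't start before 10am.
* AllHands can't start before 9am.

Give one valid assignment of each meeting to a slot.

VendorCall -> 8am; Sync -> 8am; Demo -> 11am; AllHands -> 9am; One-on-one -> 10am; Hiring -> 9am; Roadmap -> 10am

Checking: One-on-one(10am) != Demo(11am); Demo(11am) != AllHands(9am); AllHands=9am in [9am,1pm]; Hiring=9am in [9am,11am]; Sync=8am in [8am,11am]; One-on-one=10am in [10am,1pm]; max 2 per slot (cap 2).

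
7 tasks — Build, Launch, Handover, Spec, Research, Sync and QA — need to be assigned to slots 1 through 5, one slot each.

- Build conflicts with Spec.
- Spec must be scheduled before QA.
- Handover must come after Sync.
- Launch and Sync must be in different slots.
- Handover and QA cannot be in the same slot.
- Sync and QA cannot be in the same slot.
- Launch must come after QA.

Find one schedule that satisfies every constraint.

Handover=3; Spec=1; QA=2; Build=2; Research=1; Launch=3; Sync=1

Checking: QA(2) before Launch(3); Sync(1) before Handover(3); Spec(1) before QA(2); Handover(3) != QA(2); Sync(1) != QA(2); Build(2) != Spec(1); Launch(3) != Sync(1).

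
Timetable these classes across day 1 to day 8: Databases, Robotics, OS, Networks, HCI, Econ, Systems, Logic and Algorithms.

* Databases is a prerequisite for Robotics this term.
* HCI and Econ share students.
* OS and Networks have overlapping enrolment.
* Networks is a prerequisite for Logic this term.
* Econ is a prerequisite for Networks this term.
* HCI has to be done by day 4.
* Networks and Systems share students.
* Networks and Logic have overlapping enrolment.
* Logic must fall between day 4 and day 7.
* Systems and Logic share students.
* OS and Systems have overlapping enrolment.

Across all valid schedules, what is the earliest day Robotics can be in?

day 2

Precedence pushes Robotics to at least day 2.
Robotics at day 2 is achievable: OS=day 1, Robotics=day 2, Algorithms=day 1, Databases=day 1, HCI=day 1, Networks=day 3, Econ=day 2, Logic=day 4, Systems=day 2.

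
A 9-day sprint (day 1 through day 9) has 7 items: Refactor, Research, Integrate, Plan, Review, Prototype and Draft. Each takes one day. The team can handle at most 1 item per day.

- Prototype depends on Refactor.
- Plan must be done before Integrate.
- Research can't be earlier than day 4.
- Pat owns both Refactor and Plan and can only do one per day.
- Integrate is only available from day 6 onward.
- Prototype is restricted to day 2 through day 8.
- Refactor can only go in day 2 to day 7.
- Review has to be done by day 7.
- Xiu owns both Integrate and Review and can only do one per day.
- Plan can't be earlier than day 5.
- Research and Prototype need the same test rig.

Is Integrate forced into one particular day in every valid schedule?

No

Integrate can be day 6 (e.g. Plan -> day 5, Integrate -> day 6, Research -> day 4, Refactor -> day 2, Prototype -> day 3, Review -> day 1, Draft -> day 7) or day 7 (e.g. Draft in day 6, Integrate in day 7, Refactor in day 2, Research in day 4, Prototype in day 3, Review in day 1, Plan in day 5).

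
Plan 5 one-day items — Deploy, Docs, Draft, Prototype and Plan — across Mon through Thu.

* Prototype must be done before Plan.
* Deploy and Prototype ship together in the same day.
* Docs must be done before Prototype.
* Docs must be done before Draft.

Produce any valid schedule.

Deploy=Tue; Prototype=Tue; Docs=Mon; Draft=Tue; Plan=Wed

Checking: Docs(Mon) before Prototype(Tue); Prototype(Tue) before Plan(Wed); Docs(Mon) before Draft(Tue); Deploy = Prototype = Tue.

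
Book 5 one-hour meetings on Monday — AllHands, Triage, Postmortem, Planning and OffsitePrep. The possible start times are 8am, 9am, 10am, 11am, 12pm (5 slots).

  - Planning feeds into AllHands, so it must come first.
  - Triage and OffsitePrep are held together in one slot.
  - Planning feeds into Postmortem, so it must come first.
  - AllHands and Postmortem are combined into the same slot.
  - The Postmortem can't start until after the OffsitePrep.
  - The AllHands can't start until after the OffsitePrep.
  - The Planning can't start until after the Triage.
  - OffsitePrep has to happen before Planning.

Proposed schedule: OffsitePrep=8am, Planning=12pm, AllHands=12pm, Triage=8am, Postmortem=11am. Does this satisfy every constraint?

Invalid. Planning feeds into Postmortem, so it must come first.

Planning feeds into AllHands, so it must come first — violated.
OffsitePrep has to happen before Planning — holds.
The AllHands can't start until after the OffsitePrep — holds.
Triage and OffsitePrep are held together in one slot — holds.
Planning feeds into Postmortem, so it must come first — violated.
The Postmortem can't start until after the OffsitePrep — holds.
The Planning can't start until after the Triage — holds.
AllHands and Postmortem are combined into the same slot — violated.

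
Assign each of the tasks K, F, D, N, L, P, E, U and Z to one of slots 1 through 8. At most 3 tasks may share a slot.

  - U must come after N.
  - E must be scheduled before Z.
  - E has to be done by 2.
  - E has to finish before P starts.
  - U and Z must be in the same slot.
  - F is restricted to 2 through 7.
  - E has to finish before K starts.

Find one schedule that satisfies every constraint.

F -> 2; Z -> 3; L -> 3; D -> 1; K -> 2; N -> 1; U -> 3; E -> 1; P -> 2

Checking: N(1) before U(3); E(1) before K(2); E(1) before Z(3); E(1) before P(2); U = Z = 3; F=2 in [2,7]; E=1 in [1,2]; max 3 per slot (cap 3).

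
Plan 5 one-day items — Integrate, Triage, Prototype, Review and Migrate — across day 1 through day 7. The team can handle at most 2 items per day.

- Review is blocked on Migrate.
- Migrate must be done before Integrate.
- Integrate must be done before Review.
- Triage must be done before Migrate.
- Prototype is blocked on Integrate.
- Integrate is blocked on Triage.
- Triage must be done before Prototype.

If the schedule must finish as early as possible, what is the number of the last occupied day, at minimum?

day 4

The precedence chain requires at least 4 distinct days.
With at most 2 per day and 5 tasks, at least 3 days are needed.
4 works (last occupied day: day 4): for example Integrate=day 3, Prototype=day 4, Triage=day 1, Review=day 4, Migrate=day 2.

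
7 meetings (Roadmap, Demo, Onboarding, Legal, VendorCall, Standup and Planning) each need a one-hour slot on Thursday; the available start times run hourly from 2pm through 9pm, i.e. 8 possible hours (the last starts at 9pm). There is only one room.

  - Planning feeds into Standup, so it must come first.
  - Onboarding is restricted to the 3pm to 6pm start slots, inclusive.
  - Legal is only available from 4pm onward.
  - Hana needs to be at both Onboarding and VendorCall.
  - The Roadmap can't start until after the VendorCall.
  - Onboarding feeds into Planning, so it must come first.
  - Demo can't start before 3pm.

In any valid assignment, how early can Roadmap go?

Precedence pushes Roadmap to at least 3pm.
Roadmap at 3pm is achievable: Roadmap in 3pm, Legal in 5pm, VendorCall in 2pm, Demo in 6pm, Planning in 7pm, Onboarding in 4pm, Standup in 8pm.

3pm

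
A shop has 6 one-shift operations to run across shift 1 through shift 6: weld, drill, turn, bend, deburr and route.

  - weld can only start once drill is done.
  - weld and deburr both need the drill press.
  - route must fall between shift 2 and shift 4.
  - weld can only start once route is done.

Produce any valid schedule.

weld=shift 3, drill=shift 1, deburr=shift 1, bend=shift 1, route=shift 2, turn=shift 1

Checking: route(shift 2) before weld(shift 3); drill(shift 1) before weld(shift 3); weld(shift 3) != deburr(shift 1); route=shift 2 in [shift 2,shift 4].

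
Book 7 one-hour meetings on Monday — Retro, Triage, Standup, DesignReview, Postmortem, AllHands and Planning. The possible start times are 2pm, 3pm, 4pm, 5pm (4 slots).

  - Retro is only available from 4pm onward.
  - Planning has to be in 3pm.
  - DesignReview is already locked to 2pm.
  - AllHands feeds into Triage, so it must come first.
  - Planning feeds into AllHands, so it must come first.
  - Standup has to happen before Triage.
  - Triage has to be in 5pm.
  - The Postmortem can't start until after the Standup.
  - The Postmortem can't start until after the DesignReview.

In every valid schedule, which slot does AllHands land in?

Planning is fixed at 3pm and must come before AllHands, so AllHands is at least 4pm.
Triage is fixed at 5pm and must come after AllHands, so AllHands is at most 4pm.
So AllHands must be 4pm.

4pm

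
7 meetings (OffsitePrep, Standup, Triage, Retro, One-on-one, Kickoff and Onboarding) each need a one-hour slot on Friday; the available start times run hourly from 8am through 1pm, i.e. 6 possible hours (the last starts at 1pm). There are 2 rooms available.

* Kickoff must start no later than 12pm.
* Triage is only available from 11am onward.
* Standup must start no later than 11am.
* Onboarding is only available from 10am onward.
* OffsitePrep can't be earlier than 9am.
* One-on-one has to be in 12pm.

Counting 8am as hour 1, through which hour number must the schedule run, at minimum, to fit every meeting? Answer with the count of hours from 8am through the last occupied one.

5 hours

With at most 2 per hour and 7 meetings, at least 4 hours are needed.
One-on-one can't be placed before 12pm — that is hour 5 counting from 8am — so the schedule must run through at least 5 hours.
5 works (last occupied hour: 12pm): for example Retro in 8am; Standup in 8am; Onboarding in 10am; Kickoff in 9am; Triage in 11am; OffsitePrep in 9am; One-on-one in 12pm.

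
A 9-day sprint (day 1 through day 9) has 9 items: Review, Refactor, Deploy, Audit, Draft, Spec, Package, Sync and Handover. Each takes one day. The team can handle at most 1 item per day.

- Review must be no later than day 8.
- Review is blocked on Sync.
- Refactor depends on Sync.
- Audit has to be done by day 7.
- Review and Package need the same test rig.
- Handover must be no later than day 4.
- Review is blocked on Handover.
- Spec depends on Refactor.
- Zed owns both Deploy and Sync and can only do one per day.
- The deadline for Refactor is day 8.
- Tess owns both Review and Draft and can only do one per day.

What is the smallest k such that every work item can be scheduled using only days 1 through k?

9 days

The precedence chain requires at least 3 distinct days.
With at most 1 per day and 9 work items, at least 9 days are needed.
9 works (last occupied day: day 9): for example Draft in day 8; Refactor in day 5; Package in day 9; Sync in day 3; Review in day 4; Deploy in day 7; Handover in day 1; Spec in day 6; Audit in day 2.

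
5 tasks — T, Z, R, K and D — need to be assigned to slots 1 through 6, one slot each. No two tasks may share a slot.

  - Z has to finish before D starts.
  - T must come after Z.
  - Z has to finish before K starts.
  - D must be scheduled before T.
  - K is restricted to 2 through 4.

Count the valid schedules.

Splitting on T: it can be 3 (2), 4 (4), 5 (16), 6 (28). Listing each branch's schedules as (Z, R, K, D):
T=3: (1,5,4,2) (1,6,4,2) — 2.
T=4: (1,5,2,3) (1,5,3,2) (1,6,2,3) (1,6,3,2) — 4.
T=5: (1,2,3,4) (1,2,4,3) (1,3,2,4) (1,3,4,2) (1,4,2,3) (1,4,3,2) (1,6,2,3) (1,6,2,4) (1,6,3,2) (1,6,3,4) (1,6,4,2) (1,6,4,3) (2,1,3,4) (2,1,4,3) (2,6,3,4) (2,6,4,3) — 16.
T=6: (1,2,3,4) (1,2,3,5) (1,2,4,3) (1,2,4,5) (1,3,2,4) (1,3,2,5) (1,3,4,2) (1,3,4,5) (1,4,2,3) (1,4,2,5) (1,4,3,2) (1,4,3,5) (1,5,2,3) (1,5,2,4) (1,5,3,2) (1,5,3,4) (1,5,4,2) (1,5,4,3) (2,1,3,4) (2,1,3,5) (2,1,4,3) (2,1,4,5) (2,3,4,5) (2,4,3,5) (2,5,3,4) (2,5,4,3) (3,1,4,5) (3,2,4,5) — 28.
Summing: 2 + 4 + 16 + 28 = 50.

50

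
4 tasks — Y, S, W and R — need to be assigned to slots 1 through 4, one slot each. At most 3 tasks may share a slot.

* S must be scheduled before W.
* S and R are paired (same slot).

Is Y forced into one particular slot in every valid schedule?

No

Y can be 1 (e.g. R in 1, Y in 1, S in 1, W in 2) or 2 (e.g. S in 1, Y in 2, W in 2, R in 1).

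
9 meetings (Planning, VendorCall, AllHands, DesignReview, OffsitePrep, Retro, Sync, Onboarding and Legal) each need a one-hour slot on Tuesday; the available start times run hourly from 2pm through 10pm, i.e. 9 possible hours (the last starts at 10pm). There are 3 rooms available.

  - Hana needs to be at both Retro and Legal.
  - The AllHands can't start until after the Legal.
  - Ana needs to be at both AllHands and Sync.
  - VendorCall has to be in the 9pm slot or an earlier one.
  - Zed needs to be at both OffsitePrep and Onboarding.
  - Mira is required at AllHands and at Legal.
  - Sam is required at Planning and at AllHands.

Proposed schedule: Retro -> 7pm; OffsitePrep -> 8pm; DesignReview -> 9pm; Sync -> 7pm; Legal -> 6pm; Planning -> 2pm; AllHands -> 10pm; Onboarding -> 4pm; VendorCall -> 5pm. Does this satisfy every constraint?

Valid

The AllHands can't start until after the Legal — holds.
Ana needs to be at both AllHands and Sync — holds.
Zed needs to be at both OffsitePrep and Onboarding — holds.
Hana needs to be at both Retro and Legal — holds.
Mira is required at AllHands and at Legal — holds.
There are 3 rooms available — holds.
Sam is required at Planning and at AllHands — holds.
VendorCall has to be in the 9pm slot or an earlier one — holds.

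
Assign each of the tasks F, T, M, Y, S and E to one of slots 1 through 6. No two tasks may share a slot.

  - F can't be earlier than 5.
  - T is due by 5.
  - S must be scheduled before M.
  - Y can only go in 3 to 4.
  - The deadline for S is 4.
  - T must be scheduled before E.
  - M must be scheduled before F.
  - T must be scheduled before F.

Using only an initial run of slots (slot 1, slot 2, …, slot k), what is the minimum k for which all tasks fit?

The precedence chain requires at least 3 distinct slots.
With at most 1 per slot and 6 tasks, at least 6 slots are needed.
F can't be placed before 5, so the schedule must run through at least slot 5.
6 works (last occupied slot: 6): for example F in 5, S in 1, E in 6, T in 2, M in 4, Y in 3.

6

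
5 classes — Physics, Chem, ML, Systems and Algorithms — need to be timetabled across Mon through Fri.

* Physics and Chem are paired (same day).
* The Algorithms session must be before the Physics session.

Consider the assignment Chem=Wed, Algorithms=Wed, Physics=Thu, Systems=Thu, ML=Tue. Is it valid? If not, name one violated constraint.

Invalid. Physics and Chem are paired (same day).

Physics and Chem are paired (same day) — violated.
The Algorithms session must be before the Physics session — holds.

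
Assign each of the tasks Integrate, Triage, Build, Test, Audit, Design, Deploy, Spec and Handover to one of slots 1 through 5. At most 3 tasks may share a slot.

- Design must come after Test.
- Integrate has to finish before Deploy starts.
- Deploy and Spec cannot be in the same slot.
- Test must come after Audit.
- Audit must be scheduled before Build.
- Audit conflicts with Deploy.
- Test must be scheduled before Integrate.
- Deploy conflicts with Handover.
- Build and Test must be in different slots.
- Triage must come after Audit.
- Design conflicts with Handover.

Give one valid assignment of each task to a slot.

Test -> 2, Design -> 3, Integrate -> 3, Triage -> 2, Audit -> 1, Build -> 3, Spec -> 1, Handover -> 1, Deploy -> 4

Checking: Test(2) before Design(3); Test(2) before Integrate(3); Audit(1) before Triage(2); Audit(1) before Test(2); Integrate(3) before Deploy(4); Audit(1) before Build(3); Deploy(4) != Handover(1); Design(3) != Handover(1); Audit(1) != Deploy(4); Deploy(4) != Spec(1); Build(3) != Test(2); max 3 per slot (cap 3).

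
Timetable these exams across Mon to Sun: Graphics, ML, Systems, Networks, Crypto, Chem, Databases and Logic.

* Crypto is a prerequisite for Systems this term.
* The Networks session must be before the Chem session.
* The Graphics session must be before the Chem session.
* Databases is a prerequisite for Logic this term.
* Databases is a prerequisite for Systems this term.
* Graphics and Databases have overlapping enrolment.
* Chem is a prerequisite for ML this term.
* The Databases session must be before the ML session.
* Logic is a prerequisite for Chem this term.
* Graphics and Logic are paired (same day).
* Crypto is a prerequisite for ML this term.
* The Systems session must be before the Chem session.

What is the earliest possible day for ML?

Thu

Precedence pushes ML to at least Thu.
ML at Thu is achievable: ML in Thu; Chem in Wed; Systems in Tue; Databases in Mon; Networks in Mon; Graphics in Tue; Logic in Tue; Crypto in Mon.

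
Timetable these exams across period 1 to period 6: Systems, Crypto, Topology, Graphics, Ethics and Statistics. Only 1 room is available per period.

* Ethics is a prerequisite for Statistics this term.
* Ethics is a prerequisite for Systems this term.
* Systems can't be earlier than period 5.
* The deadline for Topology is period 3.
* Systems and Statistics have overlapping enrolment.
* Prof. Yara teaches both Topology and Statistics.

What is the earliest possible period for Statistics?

Precedence pushes Statistics to at least period 2.
Statistics at period 2 is achievable: Ethics in period 1, Systems in period 5, Statistics in period 2, Graphics in period 6, Topology in period 3, Crypto in period 4.

period 2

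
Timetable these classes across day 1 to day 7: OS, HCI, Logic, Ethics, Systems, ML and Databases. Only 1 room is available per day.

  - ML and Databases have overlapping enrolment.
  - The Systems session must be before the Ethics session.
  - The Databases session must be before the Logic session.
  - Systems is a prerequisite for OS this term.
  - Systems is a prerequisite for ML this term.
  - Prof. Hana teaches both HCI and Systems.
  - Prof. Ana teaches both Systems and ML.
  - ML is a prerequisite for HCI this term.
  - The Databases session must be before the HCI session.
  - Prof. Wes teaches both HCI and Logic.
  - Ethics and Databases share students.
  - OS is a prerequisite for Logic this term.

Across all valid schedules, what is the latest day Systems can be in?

day 2

Downstream work caps Systems at day 5.
Systems at day 2 is achievable: OS in day 3, Systems in day 2, Databases in day 1, Logic in day 6, HCI in day 5, ML in day 4, Ethics in day 7.
Nothing later works — the conflict and capacity constraints rule out every day after day 2.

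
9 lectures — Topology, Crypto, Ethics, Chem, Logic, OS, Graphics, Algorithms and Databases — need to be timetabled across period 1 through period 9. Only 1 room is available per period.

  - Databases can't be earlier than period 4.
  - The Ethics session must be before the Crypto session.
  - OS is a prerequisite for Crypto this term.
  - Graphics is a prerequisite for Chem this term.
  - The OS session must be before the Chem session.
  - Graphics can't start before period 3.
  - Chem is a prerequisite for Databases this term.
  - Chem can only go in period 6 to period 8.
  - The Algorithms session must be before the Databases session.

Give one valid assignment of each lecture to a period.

Ethics=period 2, OS=period 1, Databases=period 7, Logic=period 9, Chem=period 6, Graphics=period 3, Algorithms=period 5, Topology=period 8, Crypto=period 4

Checking: OS(period 1) before Chem(period 6); Algorithms(period 5) before Databases(period 7); OS(period 1) before Crypto(period 4); Ethics(period 2) before Crypto(period 4); Chem(period 6) before Databases(period 7); Graphics(period 3) before Chem(period 6); Chem=period 6 in [period 6,period 8]; Graphics=period 3 in [period 3,period 9]; Databases=period 7 in [period 4,period 9]; max 1 per period (cap 1).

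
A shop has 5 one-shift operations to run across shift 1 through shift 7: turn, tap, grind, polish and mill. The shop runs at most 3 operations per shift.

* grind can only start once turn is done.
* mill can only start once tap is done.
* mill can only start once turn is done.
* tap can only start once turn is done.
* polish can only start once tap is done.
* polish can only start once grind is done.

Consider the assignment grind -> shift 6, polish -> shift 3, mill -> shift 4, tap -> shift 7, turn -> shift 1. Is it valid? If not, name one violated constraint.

No. polish can only start once tap is done is not satisfied.

mill can only start once tap is done — violated.
grind can only start once turn is done — holds.
tap can only start once turn is done — holds.
polish can only start once tap is done — violated.
polish can only start once grind is done — violated.
The shop runs at most 3 operations per shift — holds.
mill can only start once turn is done — holds.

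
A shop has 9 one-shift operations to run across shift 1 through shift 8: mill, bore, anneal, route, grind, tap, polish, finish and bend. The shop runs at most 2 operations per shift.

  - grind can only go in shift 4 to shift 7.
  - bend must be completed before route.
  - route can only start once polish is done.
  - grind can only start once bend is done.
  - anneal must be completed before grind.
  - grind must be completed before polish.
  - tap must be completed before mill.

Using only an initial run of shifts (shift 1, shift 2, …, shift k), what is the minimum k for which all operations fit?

The precedence chain requires at least 4 distinct shifts.
With at most 2 per shift and 9 operations, at least 5 shifts are needed.
Propagating the time windows through the other constraints, route can't land before shift 6, so the schedule must run through at least shift 6.
6 works (last occupied shift: shift 6): for example anneal -> shift 2; bend -> shift 1; bore -> shift 3; finish -> shift 3; tap -> shift 1; mill -> shift 2; polish -> shift 5; route -> shift 6; grind -> shift 4.

6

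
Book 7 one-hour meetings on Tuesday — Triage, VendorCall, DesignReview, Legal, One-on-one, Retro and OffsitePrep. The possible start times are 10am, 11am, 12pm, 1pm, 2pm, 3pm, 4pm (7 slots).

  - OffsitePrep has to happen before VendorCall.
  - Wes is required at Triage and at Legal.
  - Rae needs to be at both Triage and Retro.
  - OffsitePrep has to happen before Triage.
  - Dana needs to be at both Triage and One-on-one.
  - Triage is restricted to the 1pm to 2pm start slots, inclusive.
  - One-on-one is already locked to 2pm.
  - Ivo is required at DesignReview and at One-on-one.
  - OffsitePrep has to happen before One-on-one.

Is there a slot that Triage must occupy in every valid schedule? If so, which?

Triage's window is 1pm–2pm.
One-on-one is fixed at 2pm, and Triage can't share a slot with One-on-one.
So Triage must be 1pm.

1pm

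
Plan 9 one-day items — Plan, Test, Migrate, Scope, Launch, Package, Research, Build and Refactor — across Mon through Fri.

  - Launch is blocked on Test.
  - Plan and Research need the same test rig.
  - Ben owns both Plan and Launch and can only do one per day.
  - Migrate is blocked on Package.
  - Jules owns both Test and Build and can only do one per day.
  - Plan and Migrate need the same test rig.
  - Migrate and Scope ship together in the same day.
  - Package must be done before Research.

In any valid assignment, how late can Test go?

Downstream work caps Test at Thu.
Test at Thu is achievable: Migrate=Tue, Launch=Fri, Research=Tue, Test=Thu, Refactor=Mon, Scope=Tue, Plan=Mon, Build=Mon, Package=Mon.

Thu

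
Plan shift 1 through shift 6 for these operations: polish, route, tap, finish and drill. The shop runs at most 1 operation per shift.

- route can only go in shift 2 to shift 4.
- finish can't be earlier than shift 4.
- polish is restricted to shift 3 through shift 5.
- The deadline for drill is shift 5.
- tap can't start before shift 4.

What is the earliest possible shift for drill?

Drill's own window allows nothing later than shift 5.
drill at shift 1 is achievable: tap -> shift 4, route -> shift 2, polish -> shift 3, drill -> shift 1, finish -> shift 5.

shift 1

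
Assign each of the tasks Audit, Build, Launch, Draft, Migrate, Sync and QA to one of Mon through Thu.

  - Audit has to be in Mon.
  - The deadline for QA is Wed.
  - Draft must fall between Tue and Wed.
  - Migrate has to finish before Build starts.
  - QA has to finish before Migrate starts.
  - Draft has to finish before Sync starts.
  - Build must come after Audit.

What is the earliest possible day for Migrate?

Tue

Precedence pushes Migrate to at least Tue; downstream work caps Migrate at Wed.
Migrate at Tue is achievable: Audit -> Mon; Migrate -> Tue; QA -> Mon; Build -> Wed; Sync -> Wed; Draft -> Tue; Launch -> Mon.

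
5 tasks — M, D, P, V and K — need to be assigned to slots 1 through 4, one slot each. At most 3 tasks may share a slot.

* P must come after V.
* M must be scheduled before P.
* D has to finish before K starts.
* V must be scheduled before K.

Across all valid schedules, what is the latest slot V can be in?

3

Downstream work caps V at 3.
V at 3 is achievable: M in 1; K in 4; P in 4; V in 3; D in 1.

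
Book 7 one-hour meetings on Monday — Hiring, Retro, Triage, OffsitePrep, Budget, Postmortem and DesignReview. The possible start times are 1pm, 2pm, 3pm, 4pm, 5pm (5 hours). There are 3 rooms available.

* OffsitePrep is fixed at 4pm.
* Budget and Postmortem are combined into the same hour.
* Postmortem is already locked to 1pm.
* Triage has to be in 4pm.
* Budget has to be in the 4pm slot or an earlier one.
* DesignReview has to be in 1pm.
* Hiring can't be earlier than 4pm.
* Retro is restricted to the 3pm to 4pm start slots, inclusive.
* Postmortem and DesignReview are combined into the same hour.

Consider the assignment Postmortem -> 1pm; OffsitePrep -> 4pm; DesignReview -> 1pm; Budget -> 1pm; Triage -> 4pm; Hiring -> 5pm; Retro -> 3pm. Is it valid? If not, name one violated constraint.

Valid

Triage has to be in 4pm — holds.
There are 3 rooms available — holds.
Budget has to be in the 4pm slot or an earlier one — holds.
Postmortem and DesignReview are combined into the same hour — holds.
Retro is restricted to the 3pm to 4pm start slots, inclusive — holds.
Budget and Postmortem are combined into the same hour — holds.
OffsitePrep is fixed at 4pm — holds.
Postmortem is already locked to 1pm — holds.
DesignReview has to be in 1pm — holds.
Hiring can't be earlier than 4pm — holds.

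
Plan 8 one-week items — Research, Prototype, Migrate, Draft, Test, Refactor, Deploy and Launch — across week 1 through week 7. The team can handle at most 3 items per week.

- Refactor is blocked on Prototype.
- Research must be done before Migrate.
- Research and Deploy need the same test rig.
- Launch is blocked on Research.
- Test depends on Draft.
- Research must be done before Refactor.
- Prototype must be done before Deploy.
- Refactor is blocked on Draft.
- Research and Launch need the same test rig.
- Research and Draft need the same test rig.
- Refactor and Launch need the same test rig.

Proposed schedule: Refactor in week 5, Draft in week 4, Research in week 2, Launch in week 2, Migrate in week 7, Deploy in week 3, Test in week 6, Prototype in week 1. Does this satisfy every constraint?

Research must be done before Migrate — holds.
Research must be done before Refactor — holds.
Test depends on Draft — holds.
The team can handle at most 3 items per week — holds.
Research and Launch need the same test rig — violated.
Prototype must be done before Deploy — holds.
Refactor is blocked on Draft — holds.
Research and Draft need the same test rig — holds.
Refactor is blocked on Prototype — holds.
Research and Deploy need the same test rig — holds.
Refactor and Launch need the same test rig — holds.
Launch is blocked on Research — violated.

Invalid. Research and Launch need the same test rig.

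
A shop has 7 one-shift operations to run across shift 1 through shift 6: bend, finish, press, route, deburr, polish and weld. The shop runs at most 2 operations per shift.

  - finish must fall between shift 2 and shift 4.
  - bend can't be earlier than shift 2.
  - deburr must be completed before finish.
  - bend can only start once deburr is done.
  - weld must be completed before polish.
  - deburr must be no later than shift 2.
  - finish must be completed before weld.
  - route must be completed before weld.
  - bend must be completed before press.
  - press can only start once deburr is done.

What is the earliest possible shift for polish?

shift 4

Precedence pushes polish to at least shift 4.
polish at shift 4 is achievable: route -> shift 1, finish -> shift 2, weld -> shift 3, deburr -> shift 1, press -> shift 3, bend -> shift 2, polish -> shift 4.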